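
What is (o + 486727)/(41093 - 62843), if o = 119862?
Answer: -606589/21750 ≈ -27.889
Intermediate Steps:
(o + 486727)/(41093 - 62843) = (119862 + 486727)/(41093 - 62843) = 606589/(-21750) = 606589*(-1/21750) = -606589/21750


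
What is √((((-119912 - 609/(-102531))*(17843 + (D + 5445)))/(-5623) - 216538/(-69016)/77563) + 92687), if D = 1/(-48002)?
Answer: 3*√2494897586650596515684138371075017015431040980683/6172708254262797074542 ≈ 767.67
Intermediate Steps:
D = -1/48002 ≈ -2.0832e-5
√((((-119912 - 609/(-102531))*(17843 + (D + 5445)))/(-5623) - 216538/(-69016)/77563) + 92687) = √((((-119912 - 609/(-102531))*(17843 + (-1/48002 + 5445)))/(-5623) - 216538/(-69016)/77563) + 92687) = √((((-119912 - 609*(-1/102531))*(17843 + 261370889/48002))*(-1/5623) - 216538*(-1/69016)*(1/77563)) + 92687) = √((((-119912 + 203/34177)*(1117870575/48002))*(-1/5623) + (108269/34508)*(1/77563)) + 92687) = √((-4098232221/34177*1117870575/48002*(-1/5623) + 108269/2676544004) + 92687) = √((-4581293209372797075/1640564354*(-1/5623) + 108269/2676544004) + 92687) = √((4581293209372797075/9224893362542 + 108269/2676544004) + 92687) = √(6131016435555723295634524049/12345416508525594149084 + 92687) = √(7275276055481435040530672757/12345416508525594149084) = 3*√2494897586650596515684138371075017015431040980683/6172708254262797074542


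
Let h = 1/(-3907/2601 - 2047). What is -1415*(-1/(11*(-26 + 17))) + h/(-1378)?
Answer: -10389207382481/726877424988 ≈ -14.293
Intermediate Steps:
h = -2601/5328154 (h = 1/(-3907*1/2601 - 2047) = 1/(-3907/2601 - 2047) = 1/(-5328154/2601) = -2601/5328154 ≈ -0.00048816)
-1415*(-1/(11*(-26 + 17))) + h/(-1378) = -1415*(-1/(11*(-26 + 17))) - 2601/5328154/(-1378) = -1415/((-11*(-9))) - 2601/5328154*(-1/1378) = -1415/99 + 2601/7342196212 = -10389207382481/726877424988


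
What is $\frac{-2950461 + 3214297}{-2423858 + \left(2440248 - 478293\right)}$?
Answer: $- \frac{263836}{461903} \approx -0.57119$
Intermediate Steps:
$\frac{-2950461 + 3214297}{-2423858 + \left(2440248 - 478293\right)} = \frac{263836}{-2423858 + 1961955} = \frac{263836}{-461903} = 263836 \left(- \frac{1}{461903}\right) = - \frac{263836}{461903}$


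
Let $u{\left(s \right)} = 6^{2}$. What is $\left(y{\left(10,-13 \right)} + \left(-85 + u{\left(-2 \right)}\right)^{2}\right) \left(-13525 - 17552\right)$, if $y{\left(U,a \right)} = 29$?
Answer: $-75517110$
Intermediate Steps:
$u{\left(s \right)} = 36$
$\left(y{\left(10,-13 \right)} + \left(-85 + u{\left(-2 \right)}\right)^{2}\right) \left(-13525 - 17552\right) = \left(29 + \left(-85 + 36\right)^{2}\right) \left(-13525 - 17552\right) = \left(29 + \left(-49\right)^{2}\right) \left(-31077\right) = \left(29 + 2401\right) \left(-31077\right) = 2430 \left(-31077\right) = -75517110$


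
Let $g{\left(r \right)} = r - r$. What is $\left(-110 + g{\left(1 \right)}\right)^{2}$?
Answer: $12100$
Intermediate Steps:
$g{\left(r \right)} = 0$
$\left(-110 + g{\left(1 \right)}\right)^{2} = \left(-110 + 0\right)^{2} = \left(-110\right)^{2} = 12100$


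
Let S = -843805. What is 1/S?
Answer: -1/843805 ≈ -1.1851e-6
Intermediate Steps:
1/S = 1/(-843805) = -1/843805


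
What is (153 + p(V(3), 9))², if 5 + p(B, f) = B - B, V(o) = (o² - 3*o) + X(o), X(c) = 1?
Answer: 21904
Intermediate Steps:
V(o) = 1 + o² - 3*o (V(o) = (o² - 3*o) + 1 = 1 + o² - 3*o)
p(B, f) = -5 (p(B, f) = -5 + (B - B) = -5 + 0 = -5)
(153 + p(V(3), 9))² = (153 - 5)² = 148² = 21904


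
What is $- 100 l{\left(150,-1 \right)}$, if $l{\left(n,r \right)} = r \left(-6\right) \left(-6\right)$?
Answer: $3600$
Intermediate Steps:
$l{\left(n,r \right)} = 36 r$ ($l{\left(n,r \right)} = - 6 r \left(-6\right) = 36 r$)
$- 100 l{\left(150,-1 \right)} = - 100 \cdot 36 \left(-1\right) = \left(-100\right) \left(-36\right) = 3600$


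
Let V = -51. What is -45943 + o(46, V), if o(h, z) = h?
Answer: -45897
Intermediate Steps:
-45943 + o(46, V) = -45943 + 46 = -45897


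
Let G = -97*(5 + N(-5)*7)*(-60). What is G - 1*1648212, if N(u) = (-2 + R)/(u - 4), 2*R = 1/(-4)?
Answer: -9656957/6 ≈ -1.6095e+6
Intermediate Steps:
R = -⅛ (R = (½)/(-4) = (½)*(-¼) = -⅛ ≈ -0.12500)
N(u) = -17/(8*(-4 + u)) (N(u) = (-2 - ⅛)/(u - 4) = -17/(8*(-4 + u)))
G = 232315/6 (G = -97*(5 - 17/(-32 + 8*(-5))*7)*(-60) = -97*(5 - 17/(-32 - 40)*7)*(-60) = -97*(5 - 17/(-72)*7)*(-60) = -97*(5 - 17*(-1/72)*7)*(-60) = -97*(5 + (17/72)*7)*(-60) = -97*(5 + 119/72)*(-60) = -97*479/72*(-60) = -46463/72*(-60) = 232315/6 ≈ 38719.)
G - 1*1648212 = 232315/6 - 1*1648212 = 232315/6 - 1648212 = -9656957/6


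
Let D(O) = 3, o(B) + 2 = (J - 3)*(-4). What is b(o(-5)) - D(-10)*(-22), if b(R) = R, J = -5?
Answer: 96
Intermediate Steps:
o(B) = 30 (o(B) = -2 + (-5 - 3)*(-4) = -2 - 8*(-4) = -2 + 32 = 30)
b(o(-5)) - D(-10)*(-22) = 30 - 3*(-22) = 30 - 1*(-66) = 30 + 66 = 96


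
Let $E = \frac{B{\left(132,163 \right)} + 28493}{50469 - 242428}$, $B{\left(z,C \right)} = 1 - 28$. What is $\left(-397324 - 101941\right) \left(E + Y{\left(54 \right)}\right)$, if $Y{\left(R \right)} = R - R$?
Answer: $\frac{14212077490}{191959} \approx 74037.0$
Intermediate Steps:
$Y{\left(R \right)} = 0$
$B{\left(z,C \right)} = -27$ ($B{\left(z,C \right)} = 1 - 28 = -27$)
$E = - \frac{28466}{191959}$ ($E = \frac{-27 + 28493}{50469 - 242428} = \frac{28466}{-191959} = 28466 \left(- \frac{1}{191959}\right) = - \frac{28466}{191959} \approx -0.14829$)
$\left(-397324 - 101941\right) \left(E + Y{\left(54 \right)}\right) = \left(-397324 - 101941\right) \left(- \frac{28466}{191959} + 0\right) = \left(-499265\right) \left(- \frac{28466}{191959}\right) = \frac{14212077490}{191959}$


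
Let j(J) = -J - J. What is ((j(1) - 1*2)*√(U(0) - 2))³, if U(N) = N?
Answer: 128*I*√2 ≈ 181.02*I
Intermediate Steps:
j(J) = -2*J
((j(1) - 1*2)*√(U(0) - 2))³ = ((-2*1 - 1*2)*√(0 - 2))³ = ((-2 - 2)*√(-2))³ = (-4*I*√2)³ = 128*I*√2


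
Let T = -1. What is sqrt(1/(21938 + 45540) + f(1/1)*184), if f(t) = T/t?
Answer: I*sqrt(837803541578)/67478 ≈ 13.565*I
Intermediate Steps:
f(t) = -1/t
sqrt(1/(21938 + 45540) + f(1/1)*184) = sqrt(1/(21938 + 45540) - 1/(1/1)*184) = sqrt(1/67478 - 1/1*184) = sqrt(1/67478 - 1*1*184) = sqrt(1/67478 - 1*184) = sqrt(1/67478 - 184) = sqrt(-12415951/67478) = I*sqrt(837803541578)/67478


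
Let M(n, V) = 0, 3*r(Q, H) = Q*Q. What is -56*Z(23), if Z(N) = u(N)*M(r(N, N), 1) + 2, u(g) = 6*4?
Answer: -112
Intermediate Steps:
u(g) = 24
r(Q, H) = Q**2/3 (r(Q, H) = (Q*Q)/3 = Q**2/3)
Z(N) = 2 (Z(N) = 24*0 + 2 = 0 + 2 = 2)
-56*Z(23) = -56*2 = -112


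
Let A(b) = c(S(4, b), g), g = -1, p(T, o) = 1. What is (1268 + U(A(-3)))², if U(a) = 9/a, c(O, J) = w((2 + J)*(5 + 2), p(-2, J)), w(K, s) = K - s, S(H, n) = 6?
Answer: 6446521/4 ≈ 1.6116e+6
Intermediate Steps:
c(O, J) = 13 + 7*J (c(O, J) = (2 + J)*(5 + 2) - 1*1 = (2 + J)*7 - 1 = (14 + 7*J) - 1 = 13 + 7*J)
A(b) = 6 (A(b) = 13 + 7*(-1) = 13 - 7 = 6)
(1268 + U(A(-3)))² = (1268 + 9/6)² = (1268 + 9*(⅙))² = (1268 + 3/2)² = (2539/2)² = 6446521/4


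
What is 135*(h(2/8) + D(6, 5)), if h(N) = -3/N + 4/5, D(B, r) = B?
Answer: -702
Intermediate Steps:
h(N) = ⅘ - 3/N (h(N) = -3/N + 4*(⅕) = -3/N + ⅘ = ⅘ - 3/N)
135*(h(2/8) + D(6, 5)) = 135*((⅘ - 3/(2/8)) + 6) = 135*((⅘ - 3/(2*(⅛))) + 6) = 135*((⅘ - 3/¼) + 6) = 135*((⅘ - 3*4) + 6) = 135*((⅘ - 12) + 6) = 135*(-56/5 + 6) = 135*(-26/5) = -702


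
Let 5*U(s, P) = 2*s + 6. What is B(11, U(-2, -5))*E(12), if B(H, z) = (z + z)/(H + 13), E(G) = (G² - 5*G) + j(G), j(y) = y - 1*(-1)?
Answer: 97/30 ≈ 3.2333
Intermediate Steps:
j(y) = 1 + y (j(y) = y + 1 = 1 + y)
U(s, P) = 6/5 + 2*s/5 (U(s, P) = (2*s + 6)/5 = (6 + 2*s)/5 = 6/5 + 2*s/5)
E(G) = 1 + G² - 4*G (E(G) = (G² - 5*G) + (1 + G) = 1 + G² - 4*G)
B(H, z) = 2*z/(13 + H) (B(H, z) = (2*z)/(13 + H) = 2*z/(13 + H))
B(11, U(-2, -5))*E(12) = (2*(6/5 + (⅖)*(-2))/(13 + 11))*(1 + 12² - 4*12) = (2*(6/5 - ⅘)/24)*(1 + 144 - 48) = (2*(⅖)*(1/24))*97 = (1/30)*97 = 97/30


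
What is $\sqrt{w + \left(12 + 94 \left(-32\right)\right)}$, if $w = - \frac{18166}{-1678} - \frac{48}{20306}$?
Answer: $\frac{i \sqrt{216612089019806623}}{8518367} \approx 54.637 i$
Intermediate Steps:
$w = \frac{92199563}{8518367}$ ($w = \left(-18166\right) \left(- \frac{1}{1678}\right) - \frac{24}{10153} = \frac{9083}{839} - \frac{24}{10153} = \frac{92199563}{8518367} \approx 10.824$)
$\sqrt{w + \left(12 + 94 \left(-32\right)\right)} = \sqrt{\frac{92199563}{8518367} + \left(12 + 94 \left(-32\right)\right)} = \sqrt{\frac{92199563}{8518367} + \left(12 - 3008\right)} = \sqrt{\frac{92199563}{8518367} - 2996} = \sqrt{- \frac{25428827969}{8518367}} = \frac{i \sqrt{216612089019806623}}{8518367}$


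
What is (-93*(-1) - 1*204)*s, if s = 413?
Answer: -45843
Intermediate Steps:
(-93*(-1) - 1*204)*s = (-93*(-1) - 1*204)*413 = (93 - 204)*413 = -111*413 = -45843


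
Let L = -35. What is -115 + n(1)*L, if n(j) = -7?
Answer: 130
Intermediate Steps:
-115 + n(1)*L = -115 - 7*(-35) = -115 + 245 = 130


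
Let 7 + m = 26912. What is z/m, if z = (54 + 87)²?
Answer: 19881/26905 ≈ 0.73893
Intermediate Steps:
z = 19881 (z = 141² = 19881)
m = 26905 (m = -7 + 26912 = 26905)
z/m = 19881/26905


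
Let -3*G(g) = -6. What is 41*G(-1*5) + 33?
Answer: 115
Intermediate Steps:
G(g) = 2 (G(g) = -1/3*(-6) = 2)
41*G(-1*5) + 33 = 41*2 + 33 = 82 + 33 = 115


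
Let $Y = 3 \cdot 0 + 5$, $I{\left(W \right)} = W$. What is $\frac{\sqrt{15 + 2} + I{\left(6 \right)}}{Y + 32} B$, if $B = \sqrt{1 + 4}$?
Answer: $\frac{\sqrt{5} \left(6 + \sqrt{17}\right)}{37} \approx 0.61178$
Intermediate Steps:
$Y = 5$ ($Y = 0 + 5 = 5$)
$B = \sqrt{5} \approx 2.2361$
$\frac{\sqrt{15 + 2} + I{\left(6 \right)}}{Y + 32} B = \frac{\sqrt{15 + 2} + 6}{5 + 32} \sqrt{5} = \frac{\sqrt{17} + 6}{37} \sqrt{5} = \left(6 + \sqrt{17}\right) \frac{1}{37} \sqrt{5} = \left(\frac{6}{37} + \frac{\sqrt{17}}{37}\right) \sqrt{5} = \sqrt{5} \left(\frac{6}{37} + \frac{\sqrt{17}}{37}\right)$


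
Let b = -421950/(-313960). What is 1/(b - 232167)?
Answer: -31396/7289072937 ≈ -4.3073e-6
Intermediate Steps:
b = 42195/31396 (b = -421950*(-1/313960) = 42195/31396 ≈ 1.3440)
1/(b - 232167) = 1/(42195/31396 - 232167) = 1/(-7289072937/31396) = -31396/7289072937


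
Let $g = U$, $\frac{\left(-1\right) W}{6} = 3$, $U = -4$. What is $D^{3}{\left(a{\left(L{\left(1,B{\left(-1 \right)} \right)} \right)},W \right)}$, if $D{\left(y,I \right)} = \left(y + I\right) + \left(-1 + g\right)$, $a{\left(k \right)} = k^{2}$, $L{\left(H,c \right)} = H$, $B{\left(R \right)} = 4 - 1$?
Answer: $-10648$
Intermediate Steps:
$W = -18$ ($W = \left(-6\right) 3 = -18$)
$B{\left(R \right)} = 3$ ($B{\left(R \right)} = 4 - 1 = 3$)
$g = -4$
$D{\left(y,I \right)} = -5 + I + y$ ($D{\left(y,I \right)} = \left(y + I\right) - 5 = \left(I + y\right) - 5 = -5 + I + y$)
$D^{3}{\left(a{\left(L{\left(1,B{\left(-1 \right)} \right)} \right)},W \right)} = \left(-5 - 18 + 1^{2}\right)^{3} = \left(-5 - 18 + 1\right)^{3} = \left(-22\right)^{3} = -10648$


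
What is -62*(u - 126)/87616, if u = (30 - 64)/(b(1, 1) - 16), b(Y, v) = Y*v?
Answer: 1798/20535 ≈ 0.087558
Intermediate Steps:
u = 34/15 (u = (30 - 64)/(1*1 - 16) = -34/(1 - 16) = -34/(-15) = -34*(-1/15) = 34/15 ≈ 2.2667)
-62*(u - 126)/87616 = -62*(34/15 - 126)/87616 = -62*(-1856/15)*(1/87616) = (115072/15)*(1/87616) = 1798/20535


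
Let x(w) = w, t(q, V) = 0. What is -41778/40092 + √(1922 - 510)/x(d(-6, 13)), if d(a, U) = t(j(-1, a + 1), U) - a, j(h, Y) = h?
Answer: -6963/6682 + √353/3 ≈ 5.2207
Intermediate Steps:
d(a, U) = -a (d(a, U) = 0 - a = -a)
-41778/40092 + √(1922 - 510)/x(d(-6, 13)) = -41778/40092 + √(1922 - 510)/((-1*(-6))) = -41778*1/40092 + √1412/6 = -6963/6682 + (2*√353)*(⅙) = -6963/6682 + √353/3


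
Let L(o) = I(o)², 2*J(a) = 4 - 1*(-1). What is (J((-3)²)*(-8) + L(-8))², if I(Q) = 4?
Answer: 16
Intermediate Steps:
J(a) = 5/2 (J(a) = (4 - 1*(-1))/2 = (4 + 1)/2 = (½)*5 = 5/2)
L(o) = 16 (L(o) = 4² = 16)
(J((-3)²)*(-8) + L(-8))² = ((5/2)*(-8) + 16)² = (-20 + 16)² = (-4)² = 16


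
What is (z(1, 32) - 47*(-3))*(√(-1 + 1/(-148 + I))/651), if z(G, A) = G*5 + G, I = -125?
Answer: I*√74802/1209 ≈ 0.22622*I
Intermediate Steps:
z(G, A) = 6*G (z(G, A) = 5*G + G = 6*G)
(z(1, 32) - 47*(-3))*(√(-1 + 1/(-148 + I))/651) = (6*1 - 47*(-3))*(√(-1 + 1/(-148 - 125))/651) = (6 + 141)*(√(-1 + 1/(-273))*(1/651)) = 147*(√(-1 - 1/273)*(1/651)) = 147*(√(-274/273)*(1/651)) = 147*((I*√74802/273)*(1/651)) = 147*(I*√74802/177723) = I*√74802/1209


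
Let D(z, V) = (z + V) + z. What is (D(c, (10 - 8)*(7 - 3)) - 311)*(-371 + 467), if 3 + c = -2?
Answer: -30048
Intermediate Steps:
c = -5 (c = -3 - 2 = -5)
D(z, V) = V + 2*z (D(z, V) = (V + z) + z = V + 2*z)
(D(c, (10 - 8)*(7 - 3)) - 311)*(-371 + 467) = (((10 - 8)*(7 - 3) + 2*(-5)) - 311)*(-371 + 467) = ((2*4 - 10) - 311)*96 = ((8 - 10) - 311)*96 = (-2 - 311)*96 = -313*96 = -30048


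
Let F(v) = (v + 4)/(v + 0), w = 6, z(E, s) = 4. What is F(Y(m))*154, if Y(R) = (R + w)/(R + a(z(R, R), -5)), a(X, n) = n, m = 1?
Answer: -198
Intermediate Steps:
Y(R) = (6 + R)/(-5 + R) (Y(R) = (R + 6)/(R - 5) = (6 + R)/(-5 + R))
F(v) = (4 + v)/v
F(Y(m))*154 = ((4 + (6 + 1)/(-5 + 1))/(((6 + 1)/(-5 + 1))))*154 = ((4 + 7/(-4))/((7/(-4))))*154 = ((4 - ¼*7)/((-¼*7)))*154 = ((4 - 7/4)/(-7/4))*154 = -4/7*9/4*154 = -9/7*154 = -198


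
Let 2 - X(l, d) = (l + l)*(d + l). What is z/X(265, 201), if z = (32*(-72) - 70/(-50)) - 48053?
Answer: 41963/205815 ≈ 0.20389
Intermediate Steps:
X(l, d) = 2 - 2*l*(d + l) (X(l, d) = 2 - (l + l)*(d + l) = 2 - 2*l*(d + l))
z = -251778/5 (z = (-2304 - 70*(-1/50)) - 48053 = (-2304 + 7/5) - 48053 = -11513/5 - 48053 = -251778/5 ≈ -50356.)
z/X(265, 201) = -251778/(5*(2 - 2*265² - 2*201*265)) = -251778/(5*(2 - 2*70225 - 106530)) = -251778/(5*(2 - 140450 - 106530)) = -251778/5/(-246978) = -251778/5*(-1/246978) = 41963/205815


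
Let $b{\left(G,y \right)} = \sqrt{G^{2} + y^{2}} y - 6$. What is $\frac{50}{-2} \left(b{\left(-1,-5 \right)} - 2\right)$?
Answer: $200 + 125 \sqrt{26} \approx 837.38$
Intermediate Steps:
$b{\left(G,y \right)} = -6 + y \sqrt{G^{2} + y^{2}}$ ($b{\left(G,y \right)} = y \sqrt{G^{2} + y^{2}} - 6 = -6 + y \sqrt{G^{2} + y^{2}}$)
$\frac{50}{-2} \left(b{\left(-1,-5 \right)} - 2\right) = \frac{50}{-2} \left(\left(-6 - 5 \sqrt{\left(-1\right)^{2} + \left(-5\right)^{2}}\right) - 2\right) = 50 \left(- \frac{1}{2}\right) \left(\left(-6 - 5 \sqrt{1 + 25}\right) - 2\right) = - 25 \left(\left(-6 - 5 \sqrt{26}\right) - 2\right) = - 25 \left(-8 - 5 \sqrt{26}\right) = 200 + 125 \sqrt{26}$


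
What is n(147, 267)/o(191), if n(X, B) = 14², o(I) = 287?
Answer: 28/41 ≈ 0.68293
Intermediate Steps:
n(X, B) = 196
n(147, 267)/o(191) = 196/287 = 196*(1/287) = 28/41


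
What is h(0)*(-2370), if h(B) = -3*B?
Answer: 0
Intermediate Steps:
h(0)*(-2370) = -3*0*(-2370) = 0*(-2370) = 0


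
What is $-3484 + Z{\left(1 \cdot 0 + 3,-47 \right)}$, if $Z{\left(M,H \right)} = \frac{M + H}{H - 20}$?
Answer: $- \frac{233384}{67} \approx -3483.3$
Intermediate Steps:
$Z{\left(M,H \right)} = \frac{H + M}{-20 + H}$
$-3484 + Z{\left(1 \cdot 0 + 3,-47 \right)} = -3484 + \frac{-47 + \left(1 \cdot 0 + 3\right)}{-20 - 47} = -3484 + \frac{-47 + \left(0 + 3\right)}{-67} = -3484 - \frac{-47 + 3}{67} = -3484 - - \frac{44}{67} = -3484 + \frac{44}{67} = - \frac{233384}{67}$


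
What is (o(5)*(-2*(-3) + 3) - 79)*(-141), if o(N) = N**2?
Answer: -20586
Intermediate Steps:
(o(5)*(-2*(-3) + 3) - 79)*(-141) = (5**2*(-2*(-3) + 3) - 79)*(-141) = (25*(6 + 3) - 79)*(-141) = (25*9 - 79)*(-141) = (225 - 79)*(-141) = 146*(-141) = -20586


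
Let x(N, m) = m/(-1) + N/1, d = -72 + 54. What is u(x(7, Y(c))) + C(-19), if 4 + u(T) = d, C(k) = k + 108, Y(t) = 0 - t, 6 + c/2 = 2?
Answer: 67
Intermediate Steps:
d = -18
c = -8 (c = -12 + 2*2 = -12 + 4 = -8)
Y(t) = -t
C(k) = 108 + k
x(N, m) = N - m (x(N, m) = m*(-1) + N*1 = -m + N = N - m)
u(T) = -22 (u(T) = -4 - 18 = -22)
u(x(7, Y(c))) + C(-19) = -22 + (108 - 19) = -22 + 89 = 67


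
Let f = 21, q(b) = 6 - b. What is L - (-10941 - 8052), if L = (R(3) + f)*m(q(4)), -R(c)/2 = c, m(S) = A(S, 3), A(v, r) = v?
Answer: 19023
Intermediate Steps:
m(S) = S
R(c) = -2*c
L = 30 (L = (-2*3 + 21)*(6 - 1*4) = (-6 + 21)*(6 - 4) = 15*2 = 30)
L - (-10941 - 8052) = 30 - (-10941 - 8052) = 30 - 1*(-18993) = 30 + 18993 = 19023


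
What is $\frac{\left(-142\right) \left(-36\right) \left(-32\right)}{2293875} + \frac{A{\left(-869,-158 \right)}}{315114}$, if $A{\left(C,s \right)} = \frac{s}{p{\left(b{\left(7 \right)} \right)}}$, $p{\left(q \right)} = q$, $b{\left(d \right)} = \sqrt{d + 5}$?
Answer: $- \frac{18176}{254875} - \frac{79 \sqrt{3}}{945342} \approx -0.071458$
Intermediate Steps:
$b{\left(d \right)} = \sqrt{5 + d}$
$A{\left(C,s \right)} = \frac{s \sqrt{3}}{6}$ ($A{\left(C,s \right)} = \frac{s}{\sqrt{5 + 7}} = \frac{s}{\sqrt{12}} = \frac{s}{2 \sqrt{3}} = s \frac{\sqrt{3}}{6} = \frac{s \sqrt{3}}{6}$)
$\frac{\left(-142\right) \left(-36\right) \left(-32\right)}{2293875} + \frac{A{\left(-869,-158 \right)}}{315114} = \frac{\left(-142\right) \left(-36\right) \left(-32\right)}{2293875} + \frac{\frac{1}{6} \left(-158\right) \sqrt{3}}{315114} = 5112 \left(-32\right) \frac{1}{2293875} + - \frac{79 \sqrt{3}}{3} \cdot \frac{1}{315114} = \left(-163584\right) \frac{1}{2293875} - \frac{79 \sqrt{3}}{945342} = - \frac{18176}{254875} - \frac{79 \sqrt{3}}{945342}$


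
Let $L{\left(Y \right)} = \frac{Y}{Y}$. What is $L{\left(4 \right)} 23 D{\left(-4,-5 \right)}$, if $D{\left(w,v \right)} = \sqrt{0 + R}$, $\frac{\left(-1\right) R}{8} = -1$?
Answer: $46 \sqrt{2} \approx 65.054$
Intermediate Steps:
$R = 8$ ($R = \left(-8\right) \left(-1\right) = 8$)
$L{\left(Y \right)} = 1$
$D{\left(w,v \right)} = 2 \sqrt{2}$ ($D{\left(w,v \right)} = \sqrt{0 + 8} = \sqrt{8} = 2 \sqrt{2}$)
$L{\left(4 \right)} 23 D{\left(-4,-5 \right)} = 1 \cdot 23 \cdot 2 \sqrt{2} = 23 \cdot 2 \sqrt{2} = 46 \sqrt{2}$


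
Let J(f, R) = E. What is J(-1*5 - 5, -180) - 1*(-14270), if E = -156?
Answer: 14114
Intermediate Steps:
J(f, R) = -156
J(-1*5 - 5, -180) - 1*(-14270) = -156 - 1*(-14270) = -156 + 14270 = 14114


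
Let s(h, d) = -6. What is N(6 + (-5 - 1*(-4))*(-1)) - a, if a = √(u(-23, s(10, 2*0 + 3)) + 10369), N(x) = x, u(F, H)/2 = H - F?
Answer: 7 - √10403 ≈ -94.995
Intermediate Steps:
u(F, H) = -2*F + 2*H (u(F, H) = 2*(H - F) = -2*F + 2*H)
a = √10403 (a = √((-2*(-23) + 2*(-6)) + 10369) = √((46 - 12) + 10369) = √(34 + 10369) = √10403 ≈ 102.00)
N(6 + (-5 - 1*(-4))*(-1)) - a = (6 + (-5 - 1*(-4))*(-1)) - √10403 = (6 + (-5 + 4)*(-1)) - √10403 = (6 - 1*(-1)) - √10403 = (6 + 1) - √10403 = 7 - √10403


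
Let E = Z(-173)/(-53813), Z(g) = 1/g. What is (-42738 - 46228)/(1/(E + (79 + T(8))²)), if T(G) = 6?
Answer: -5984050133037116/9309649 ≈ -6.4278e+8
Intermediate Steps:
E = 1/9309649 (E = 1/(-173*(-53813)) = -1/173*(-1/53813) = 1/9309649 ≈ 1.0742e-7)
(-42738 - 46228)/(1/(E + (79 + T(8))²)) = (-42738 - 46228)/(1/(1/9309649 + (79 + 6)²)) = -88966/(1/(1/9309649 + 85²)) = -88966/(1/(1/9309649 + 7225)) = -88966/(1/(67262214026/9309649)) = -88966/9309649/67262214026 = -88966*67262214026/9309649 = -5984050133037116/9309649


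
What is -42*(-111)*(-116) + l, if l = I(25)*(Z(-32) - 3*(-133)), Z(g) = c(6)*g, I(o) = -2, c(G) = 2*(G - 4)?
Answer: -541334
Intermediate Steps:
c(G) = -8 + 2*G (c(G) = 2*(-4 + G) = -8 + 2*G)
Z(g) = 4*g (Z(g) = (-8 + 2*6)*g = (-8 + 12)*g = 4*g)
l = -542 (l = -2*(4*(-32) - 3*(-133)) = -2*(-128 + 399) = -2*271 = -542)
-42*(-111)*(-116) + l = -42*(-111)*(-116) - 542 = 4662*(-116) - 542 = -540792 - 542 = -541334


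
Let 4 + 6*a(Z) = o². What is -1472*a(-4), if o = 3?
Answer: -3680/3 ≈ -1226.7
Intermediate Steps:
a(Z) = ⅚ (a(Z) = -⅔ + (⅙)*3² = -⅔ + (⅙)*9 = -⅔ + 3/2 = ⅚)
-1472*a(-4) = -1472*⅚ = -3680/3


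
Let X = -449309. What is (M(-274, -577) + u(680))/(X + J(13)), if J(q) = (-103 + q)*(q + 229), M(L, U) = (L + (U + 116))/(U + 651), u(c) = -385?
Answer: 29225/34860586 ≈ 0.00083834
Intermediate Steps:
M(L, U) = (116 + L + U)/(651 + U) (M(L, U) = (L + (116 + U))/(651 + U) = (116 + L + U)/(651 + U))
J(q) = (-103 + q)*(229 + q)
(M(-274, -577) + u(680))/(X + J(13)) = ((116 - 274 - 577)/(651 - 577) - 385)/(-449309 + (-23587 + 13**2 + 126*13)) = (-735/74 - 385)/(-449309 + (-23587 + 169 + 1638)) = ((1/74)*(-735) - 385)/(-449309 - 21780) = (-735/74 - 385)/(-471089) = -29225/74*(-1/471089) = 29225/34860586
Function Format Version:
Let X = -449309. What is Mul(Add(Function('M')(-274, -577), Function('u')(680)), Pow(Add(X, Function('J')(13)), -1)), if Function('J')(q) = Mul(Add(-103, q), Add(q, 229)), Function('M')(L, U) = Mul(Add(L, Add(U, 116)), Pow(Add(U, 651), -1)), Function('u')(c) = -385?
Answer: Rational(29225, 34860586) ≈ 0.00083834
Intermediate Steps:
Function('M')(L, U) = Mul(Pow(Add(651, U), -1), Add(116, L, U)) (Function('M')(L, U) = Mul(Add(L, Add(116, U)), Pow(Add(651, U), -1)) = Mul(Add(116, L, U), Pow(Add(651, U), -1)) = Mul(Pow(Add(651, U), -1), Add(116, L, U)))
Function('J')(q) = Mul(Add(-103, q), Add(229, q))
Mul(Add(Function('M')(-274, -577), Function('u')(680)), Pow(Add(X, Function('J')(13)), -1)) = Mul(Add(Mul(Pow(Add(651, -577), -1), Add(116, -274, -577)), -385), Pow(Add(-449309, Add(-23587, Pow(13, 2), Mul(126, 13))), -1)) = Mul(Add(Mul(Pow(74, -1), -735), -385), Pow(Add(-449309, Add(-23587, 169, 1638)), -1)) = Mul(Add(Mul(Rational(1, 74), -735), -385), Pow(Add(-449309, -21780), -1)) = Mul(Add(Rational(-735, 74), -385), Pow(-471089, -1)) = Mul(Rational(-29225, 74), Rational(-1, 471089)) = Rational(29225, 34860586)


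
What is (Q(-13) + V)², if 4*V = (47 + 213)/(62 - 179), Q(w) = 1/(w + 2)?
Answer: 4096/9801 ≈ 0.41792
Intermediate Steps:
Q(w) = 1/(2 + w)
V = -5/9 (V = ((47 + 213)/(62 - 179))/4 = (260/(-117))/4 = (260*(-1/117))/4 = (¼)*(-20/9) = -5/9 ≈ -0.55556)
(Q(-13) + V)² = (1/(2 - 13) - 5/9)² = (1/(-11) - 5/9)² = (-1/11 - 5/9)² = (-64/99)² = 4096/9801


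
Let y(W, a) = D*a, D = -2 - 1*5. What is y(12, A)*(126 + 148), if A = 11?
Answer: -21098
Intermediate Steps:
D = -7 (D = -2 - 5 = -7)
y(W, a) = -7*a
y(12, A)*(126 + 148) = (-7*11)*(126 + 148) = -77*274 = -21098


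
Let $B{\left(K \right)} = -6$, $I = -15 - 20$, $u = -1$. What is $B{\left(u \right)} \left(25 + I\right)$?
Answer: $60$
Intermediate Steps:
$I = -35$ ($I = -15 - 20 = -35$)
$B{\left(u \right)} \left(25 + I\right) = - 6 \left(25 - 35\right) = \left(-6\right) \left(-10\right) = 60$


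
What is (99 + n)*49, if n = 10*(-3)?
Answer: 3381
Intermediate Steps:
n = -30
(99 + n)*49 = (99 - 30)*49 = 69*49 = 3381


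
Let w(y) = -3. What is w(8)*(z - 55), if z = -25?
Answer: 240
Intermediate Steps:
w(8)*(z - 55) = -3*(-25 - 55) = -3*(-80) = 240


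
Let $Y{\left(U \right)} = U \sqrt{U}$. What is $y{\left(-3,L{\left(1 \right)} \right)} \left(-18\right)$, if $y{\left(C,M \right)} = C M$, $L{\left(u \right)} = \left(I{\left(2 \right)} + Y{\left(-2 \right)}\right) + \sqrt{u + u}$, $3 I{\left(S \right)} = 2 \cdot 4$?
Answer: $144 + \sqrt{2} \left(54 - 108 i\right) \approx 220.37 - 152.74 i$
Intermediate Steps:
$Y{\left(U \right)} = U^{\frac{3}{2}}$
$I{\left(S \right)} = \frac{8}{3}$ ($I{\left(S \right)} = \frac{2 \cdot 4}{3} = \frac{1}{3} \cdot 8 = \frac{8}{3}$)
$L{\left(u \right)} = \frac{8}{3} + \sqrt{2} \sqrt{u} - 2 i \sqrt{2}$ ($L{\left(u \right)} = \left(\frac{8}{3} + \left(-2\right)^{\frac{3}{2}}\right) + \sqrt{u + u} = \left(\frac{8}{3} - 2 i \sqrt{2}\right) + \sqrt{2 u} = \left(\frac{8}{3} - 2 i \sqrt{2}\right) + \sqrt{2} \sqrt{u} = \frac{8}{3} + \sqrt{2} \sqrt{u} - 2 i \sqrt{2}$)
$y{\left(-3,L{\left(1 \right)} \right)} \left(-18\right) = - 3 \left(\frac{8}{3} + \sqrt{2} \sqrt{1} - 2 i \sqrt{2}\right) \left(-18\right) = - 3 \left(\frac{8}{3} + \sqrt{2} \cdot 1 - 2 i \sqrt{2}\right) \left(-18\right) = - 3 \left(\frac{8}{3} + \sqrt{2} - 2 i \sqrt{2}\right) \left(-18\right) = \left(-8 - 3 \sqrt{2} + 6 i \sqrt{2}\right) \left(-18\right) = 144 + 54 \sqrt{2} - 108 i \sqrt{2}$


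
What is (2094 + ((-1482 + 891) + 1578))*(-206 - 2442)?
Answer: -8158488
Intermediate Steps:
(2094 + ((-1482 + 891) + 1578))*(-206 - 2442) = (2094 + (-591 + 1578))*(-2648) = (2094 + 987)*(-2648) = 3081*(-2648) = -8158488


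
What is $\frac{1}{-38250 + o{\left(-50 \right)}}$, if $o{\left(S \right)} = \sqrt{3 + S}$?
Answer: $- \frac{38250}{1463062547} - \frac{i \sqrt{47}}{1463062547} \approx -2.6144 \cdot 10^{-5} - 4.6858 \cdot 10^{-9} i$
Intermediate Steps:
$\frac{1}{-38250 + o{\left(-50 \right)}} = \frac{1}{-38250 + \sqrt{3 - 50}} = \frac{1}{-38250 + \sqrt{-47}} = \frac{1}{-38250 + i \sqrt{47}}$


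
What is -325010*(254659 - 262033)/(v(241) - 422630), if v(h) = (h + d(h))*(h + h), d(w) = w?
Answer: -1198311870/95153 ≈ -12594.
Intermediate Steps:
v(h) = 4*h² (v(h) = (h + h)*(h + h) = (2*h)*(2*h) = 4*h²)
-325010*(254659 - 262033)/(v(241) - 422630) = -325010*(254659 - 262033)/(4*241² - 422630) = -325010*(-7374/(4*58081 - 422630)) = -325010*(-7374/(232324 - 422630)) = -325010/((-190306*(-1/7374))) = -325010/95153/3687 = -325010*3687/95153 = -1198311870/95153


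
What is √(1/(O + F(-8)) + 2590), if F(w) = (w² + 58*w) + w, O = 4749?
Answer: √48806692131/4341 ≈ 50.892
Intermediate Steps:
F(w) = w² + 59*w
√(1/(O + F(-8)) + 2590) = √(1/(4749 - 8*(59 - 8)) + 2590) = √(1/(4749 - 8*51) + 2590) = √(1/(4749 - 408) + 2590) = √(1/4341 + 2590) = √(11243191/4341) = √48806692131/4341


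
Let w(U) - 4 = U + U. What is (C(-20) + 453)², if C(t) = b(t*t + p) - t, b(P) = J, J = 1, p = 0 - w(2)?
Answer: 224676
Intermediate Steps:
w(U) = 4 + 2*U (w(U) = 4 + (U + U) = 4 + 2*U)
p = -8 (p = 0 - (4 + 2*2) = 0 - (4 + 4) = 0 - 1*8 = 0 - 8 = -8)
b(P) = 1
C(t) = 1 - t
(C(-20) + 453)² = ((1 - 1*(-20)) + 453)² = ((1 + 20) + 453)² = (21 + 453)² = 474² = 224676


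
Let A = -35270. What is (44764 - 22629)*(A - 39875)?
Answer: -1663334575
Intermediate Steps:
(44764 - 22629)*(A - 39875) = (44764 - 22629)*(-35270 - 39875) = 22135*(-75145) = -1663334575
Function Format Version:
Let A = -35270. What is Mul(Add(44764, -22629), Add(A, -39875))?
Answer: -1663334575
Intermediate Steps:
Mul(Add(44764, -22629), Add(A, -39875)) = Mul(Add(44764, -22629), Add(-35270, -39875)) = Mul(22135, -75145) = -1663334575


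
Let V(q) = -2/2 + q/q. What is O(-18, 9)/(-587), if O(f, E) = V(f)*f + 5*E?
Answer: -45/587 ≈ -0.076661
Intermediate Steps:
V(q) = 0 (V(q) = -2*1/2 + 1 = -1 + 1 = 0)
O(f, E) = 5*E (O(f, E) = 0*f + 5*E = 0 + 5*E = 5*E)
O(-18, 9)/(-587) = (5*9)/(-587) = 45*(-1/587) = -45/587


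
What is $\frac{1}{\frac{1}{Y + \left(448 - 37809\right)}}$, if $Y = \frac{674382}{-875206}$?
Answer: $- \frac{16349622874}{437603} \approx -37362.0$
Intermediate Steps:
$Y = - \frac{337191}{437603}$ ($Y = 674382 \left(- \frac{1}{875206}\right) = - \frac{337191}{437603} \approx -0.77054$)
$\frac{1}{\frac{1}{Y + \left(448 - 37809\right)}} = \frac{1}{\frac{1}{- \frac{337191}{437603} + \left(448 - 37809\right)}} = \frac{1}{\frac{1}{- \frac{337191}{437603} - 37361}} = \frac{1}{\frac{1}{- \frac{16349622874}{437603}}} = \frac{1}{- \frac{437603}{16349622874}} = - \frac{16349622874}{437603}$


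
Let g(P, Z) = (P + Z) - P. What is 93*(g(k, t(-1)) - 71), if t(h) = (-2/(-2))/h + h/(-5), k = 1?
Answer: -33387/5 ≈ -6677.4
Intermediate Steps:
t(h) = 1/h - h/5 (t(h) = (-2*(-½))/h + h*(-⅕) = 1/h - h/5)
g(P, Z) = Z
93*(g(k, t(-1)) - 71) = 93*((1/(-1) - ⅕*(-1)) - 71) = 93*((-1 + ⅕) - 71) = 93*(-⅘ - 71) = 93*(-359/5) = -33387/5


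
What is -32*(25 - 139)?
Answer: 3648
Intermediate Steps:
-32*(25 - 139) = -32*(-114) = 3648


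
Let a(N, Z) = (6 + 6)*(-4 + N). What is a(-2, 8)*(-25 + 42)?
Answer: -1224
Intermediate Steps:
a(N, Z) = -48 + 12*N (a(N, Z) = 12*(-4 + N) = -48 + 12*N)
a(-2, 8)*(-25 + 42) = (-48 + 12*(-2))*(-25 + 42) = (-48 - 24)*17 = -72*17 = -1224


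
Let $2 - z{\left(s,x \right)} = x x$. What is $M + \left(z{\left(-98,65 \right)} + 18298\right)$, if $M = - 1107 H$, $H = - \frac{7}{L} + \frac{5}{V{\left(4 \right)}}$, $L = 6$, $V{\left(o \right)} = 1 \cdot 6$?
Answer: $14444$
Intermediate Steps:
$z{\left(s,x \right)} = 2 - x^{2}$ ($z{\left(s,x \right)} = 2 - x x = 2 - x^{2}$)
$V{\left(o \right)} = 6$
$H = - \frac{1}{3}$ ($H = - \frac{7}{6} + \frac{5}{6} = - \frac{1}{3} \approx -0.33333$)
$M = 369$ ($M = \left(-1107\right) \left(- \frac{1}{3}\right) = 369$)
$M + \left(z{\left(-98,65 \right)} + 18298\right) = 369 + \left(\left(2 - 65^{2}\right) + 18298\right) = 369 + \left(\left(2 - 4225\right) + 18298\right) = 369 + \left(-4223 + 18298\right) = 369 + 14075 = 14444$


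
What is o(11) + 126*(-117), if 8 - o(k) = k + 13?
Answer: -14758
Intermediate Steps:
o(k) = -5 - k (o(k) = 8 - (k + 13) = 8 - (13 + k) = 8 + (-13 - k) = -5 - k)
o(11) + 126*(-117) = (-5 - 1*11) + 126*(-117) = (-5 - 11) - 14742 = -16 - 14742 = -14758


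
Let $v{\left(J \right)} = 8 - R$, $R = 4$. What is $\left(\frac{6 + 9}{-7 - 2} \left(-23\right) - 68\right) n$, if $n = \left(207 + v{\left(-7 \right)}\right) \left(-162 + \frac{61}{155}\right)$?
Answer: $\frac{470395171}{465} \approx 1.0116 \cdot 10^{6}$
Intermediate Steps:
$v{\left(J \right)} = 4$ ($v{\left(J \right)} = 8 - 4 = 4$)
$n = - \frac{5285339}{155}$ ($n = \left(207 + 4\right) \left(-162 + \frac{61}{155}\right) = 211 \left(-162 + 61 \cdot \frac{1}{155}\right) = 211 \left(-162 + \frac{61}{155}\right) = 211 \left(- \frac{25049}{155}\right) = - \frac{5285339}{155} \approx -34099.0$)
$\left(\frac{6 + 9}{-7 - 2} \left(-23\right) - 68\right) n = \left(\frac{6 + 9}{-7 - 2} \left(-23\right) - 68\right) \left(- \frac{5285339}{155}\right) = \left(\frac{15}{-9} \left(-23\right) - 68\right) \left(- \frac{5285339}{155}\right) = \left(15 \left(- \frac{1}{9}\right) \left(-23\right) - 68\right) \left(- \frac{5285339}{155}\right) = \left(\left(- \frac{5}{3}\right) \left(-23\right) - 68\right) \left(- \frac{5285339}{155}\right) = \left(\frac{115}{3} - 68\right) \left(- \frac{5285339}{155}\right) = \left(- \frac{89}{3}\right) \left(- \frac{5285339}{155}\right) = \frac{470395171}{465}$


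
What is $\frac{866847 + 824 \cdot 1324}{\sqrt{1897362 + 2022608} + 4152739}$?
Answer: $\frac{8130327927197}{17245237282151} - \frac{1957823 \sqrt{3919970}}{17245237282151} \approx 0.47123$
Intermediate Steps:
$\frac{866847 + 824 \cdot 1324}{\sqrt{1897362 + 2022608} + 4152739} = \frac{866847 + 1090976}{\sqrt{3919970} + 4152739} = \frac{1957823}{4152739 + \sqrt{3919970}}$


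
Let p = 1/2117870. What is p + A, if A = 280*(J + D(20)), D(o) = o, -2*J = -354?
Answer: 116821709201/2117870 ≈ 55160.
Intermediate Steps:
J = 177 (J = -1/2*(-354) = 177)
A = 55160 (A = 280*(177 + 20) = 280*197 = 55160)
p = 1/2117870 ≈ 4.7217e-7
p + A = 1/2117870 + 55160 = 116821709201/2117870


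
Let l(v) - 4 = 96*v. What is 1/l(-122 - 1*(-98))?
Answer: -1/2300 ≈ -0.00043478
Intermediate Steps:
l(v) = 4 + 96*v
1/l(-122 - 1*(-98)) = 1/(4 + 96*(-122 - 1*(-98))) = 1/(4 + 96*(-122 + 98)) = 1/(4 + 96*(-24)) = 1/(4 - 2304) = 1/(-2300) = -1/2300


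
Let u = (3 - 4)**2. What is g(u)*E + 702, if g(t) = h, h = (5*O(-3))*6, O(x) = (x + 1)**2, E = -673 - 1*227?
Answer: -107298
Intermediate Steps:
E = -900 (E = -673 - 227 = -900)
O(x) = (1 + x)**2
h = 120 (h = (5*(1 - 3)**2)*6 = (5*(-2)**2)*6 = (5*4)*6 = 20*6 = 120)
u = 1 (u = (-1)**2 = 1)
g(t) = 120
g(u)*E + 702 = 120*(-900) + 702 = -108000 + 702 = -107298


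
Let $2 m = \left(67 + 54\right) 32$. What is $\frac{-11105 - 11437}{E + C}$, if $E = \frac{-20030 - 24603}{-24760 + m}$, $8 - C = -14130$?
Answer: $- \frac{514498608}{322730345} \approx -1.5942$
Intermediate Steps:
$C = 14138$ ($C = 8 - -14130 = 8 + 14130 = 14138$)
$m = 1936$ ($m = \frac{\left(67 + 54\right) 32}{2} = \frac{121 \cdot 32}{2} = \frac{1}{2} \cdot 3872 = 1936$)
$E = \frac{44633}{22824}$ ($E = \frac{-20030 - 24603}{-24760 + 1936} = - \frac{44633}{-22824} = \left(-44633\right) \left(- \frac{1}{22824}\right) = \frac{44633}{22824} \approx 1.9555$)
$\frac{-11105 - 11437}{E + C} = \frac{-11105 - 11437}{\frac{44633}{22824} + 14138} = - \frac{22542}{\frac{322730345}{22824}} = \left(-22542\right) \frac{22824}{322730345} = - \frac{514498608}{322730345}$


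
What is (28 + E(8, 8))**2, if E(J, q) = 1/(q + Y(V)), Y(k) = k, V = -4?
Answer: 12769/16 ≈ 798.06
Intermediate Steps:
E(J, q) = 1/(-4 + q) (E(J, q) = 1/(q - 4) = 1/(-4 + q))
(28 + E(8, 8))**2 = (28 + 1/(-4 + 8))**2 = (28 + 1/4)**2 = (113/4)**2 = 12769/16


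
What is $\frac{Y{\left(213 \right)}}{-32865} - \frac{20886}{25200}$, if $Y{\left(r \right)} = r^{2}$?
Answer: $- \frac{2904313}{1314600} \approx -2.2093$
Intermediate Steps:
$\frac{Y{\left(213 \right)}}{-32865} - \frac{20886}{25200} = \frac{213^{2}}{-32865} - \frac{20886}{25200} = 45369 \left(- \frac{1}{32865}\right) - \frac{3481}{4200} = - \frac{15123}{10955} - \frac{3481}{4200} = - \frac{2904313}{1314600}$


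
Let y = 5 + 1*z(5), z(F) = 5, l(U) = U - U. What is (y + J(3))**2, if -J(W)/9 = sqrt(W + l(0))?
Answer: 343 - 180*sqrt(3) ≈ 31.231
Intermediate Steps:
l(U) = 0
y = 10 (y = 5 + 1*5 = 5 + 5 = 10)
J(W) = -9*sqrt(W) (J(W) = -9*sqrt(W + 0) = -9*sqrt(W))
(y + J(3))**2 = (10 - 9*sqrt(3))**2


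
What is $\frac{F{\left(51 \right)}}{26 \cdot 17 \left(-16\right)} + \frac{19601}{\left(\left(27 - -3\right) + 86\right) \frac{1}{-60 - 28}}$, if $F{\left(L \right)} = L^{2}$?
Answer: $- \frac{179392789}{12064} \approx -14870.0$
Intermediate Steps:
$\frac{F{\left(51 \right)}}{26 \cdot 17 \left(-16\right)} + \frac{19601}{\left(\left(27 - -3\right) + 86\right) \frac{1}{-60 - 28}} = \frac{51^{2}}{26 \cdot 17 \left(-16\right)} + \frac{19601}{\left(\left(27 - -3\right) + 86\right) \frac{1}{-60 - 28}} = \frac{2601}{442 \left(-16\right)} + \frac{19601}{\left(\left(27 + 3\right) + 86\right) \frac{1}{-88}} = \frac{2601}{-7072} + \frac{19601}{\left(30 + 86\right) \left(- \frac{1}{88}\right)} = 2601 \left(- \frac{1}{7072}\right) + \frac{19601}{116 \left(- \frac{1}{88}\right)} = - \frac{153}{416} + \frac{19601}{- \frac{29}{22}} = - \frac{153}{416} + 19601 \left(- \frac{22}{29}\right) = - \frac{153}{416} - \frac{431222}{29} = - \frac{179392789}{12064}$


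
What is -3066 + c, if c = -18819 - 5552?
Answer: -27437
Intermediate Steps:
c = -24371
-3066 + c = -3066 - 24371 = -27437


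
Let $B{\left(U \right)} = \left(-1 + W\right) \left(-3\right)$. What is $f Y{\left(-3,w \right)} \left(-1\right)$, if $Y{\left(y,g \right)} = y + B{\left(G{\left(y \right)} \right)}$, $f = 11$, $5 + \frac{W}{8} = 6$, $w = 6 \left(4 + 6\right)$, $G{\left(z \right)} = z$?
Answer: $264$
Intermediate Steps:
$w = 60$ ($w = 6 \cdot 10 = 60$)
$W = 8$ ($W = -40 + 8 \cdot 6 = -40 + 48 = 8$)
$B{\left(U \right)} = -21$ ($B{\left(U \right)} = \left(-1 + 8\right) \left(-3\right) = 7 \left(-3\right) = -21$)
$Y{\left(y,g \right)} = -21 + y$ ($Y{\left(y,g \right)} = y - 21 = -21 + y$)
$f Y{\left(-3,w \right)} \left(-1\right) = 11 \left(-21 - 3\right) \left(-1\right) = 11 \left(-24\right) \left(-1\right) = \left(-264\right) \left(-1\right) = 264$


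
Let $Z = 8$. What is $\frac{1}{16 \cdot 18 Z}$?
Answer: $\frac{1}{2304} \approx 0.00043403$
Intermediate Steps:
$\frac{1}{16 \cdot 18 Z} = \frac{1}{16 \cdot 18 \cdot 8} = \frac{1}{288 \cdot 8} = \frac{1}{2304}$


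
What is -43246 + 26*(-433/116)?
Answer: -2513897/58 ≈ -43343.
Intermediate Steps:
-43246 + 26*(-433/116) = -43246 - 5629/58 = -2513897/58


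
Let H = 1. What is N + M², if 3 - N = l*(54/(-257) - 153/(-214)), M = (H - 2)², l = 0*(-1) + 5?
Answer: 81167/54998 ≈ 1.4758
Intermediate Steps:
l = 5 (l = 0 + 5 = 5)
M = 1 (M = (1 - 2)² = (-1)² = 1)
N = 26169/54998 (N = 3 - 5*(54/(-257) - 153/(-214)) = 3 - 5*(54*(-1/257) - 153*(-1/214)) = 3 - 5*(-54/257 + 153/214) = 3 - 5*27765/54998 = 3 - 1*138825/54998 = 3 - 138825/54998 = 26169/54998 ≈ 0.47582)
N + M² = 26169/54998 + 1² = 26169/54998 + 1 = 81167/54998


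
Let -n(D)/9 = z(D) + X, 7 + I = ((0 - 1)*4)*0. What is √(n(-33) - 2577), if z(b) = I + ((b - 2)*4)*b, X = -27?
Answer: I*√43851 ≈ 209.41*I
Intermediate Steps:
I = -7 (I = -7 + ((0 - 1)*4)*0 = -7 - 1*4*0 = -7 - 4*0 = -7 + 0 = -7)
z(b) = -7 + b*(-8 + 4*b) (z(b) = -7 + ((b - 2)*4)*b = -7 + ((-2 + b)*4)*b = -7 + (-8 + 4*b)*b = -7 + b*(-8 + 4*b))
n(D) = 306 - 36*D² + 72*D (n(D) = -9*((-7 - 8*D + 4*D²) - 27) = -9*(-34 - 8*D + 4*D²) = 306 - 36*D² + 72*D)
√(n(-33) - 2577) = √((306 - 36*(-33)² + 72*(-33)) - 2577) = √((306 - 36*1089 - 2376) - 2577) = √((306 - 39204 - 2376) - 2577) = √(-41274 - 2577) = √(-43851) = I*√43851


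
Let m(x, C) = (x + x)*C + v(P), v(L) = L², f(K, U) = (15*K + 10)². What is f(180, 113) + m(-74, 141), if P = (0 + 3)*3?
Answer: 7323313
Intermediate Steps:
P = 9 (P = 3*3 = 9)
f(K, U) = (10 + 15*K)²
m(x, C) = 81 + 2*C*x (m(x, C) = (x + x)*C + 9² = (2*x)*C + 81 = 2*C*x + 81 = 81 + 2*C*x)
f(180, 113) + m(-74, 141) = 25*(2 + 3*180)² + (81 + 2*141*(-74)) = 25*(2 + 540)² + (81 - 20868) = 25*542² - 20787 = 25*293764 - 20787 = 7344100 - 20787 = 7323313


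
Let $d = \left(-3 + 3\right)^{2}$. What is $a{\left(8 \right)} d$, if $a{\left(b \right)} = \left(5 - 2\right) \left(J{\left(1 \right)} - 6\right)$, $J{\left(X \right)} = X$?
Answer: $0$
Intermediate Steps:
$a{\left(b \right)} = -15$ ($a{\left(b \right)} = \left(5 - 2\right) \left(1 - 6\right) = 3 \left(-5\right) = -15$)
$d = 0$ ($d = 0^{2} = 0$)
$a{\left(8 \right)} d = \left(-15\right) 0 = 0$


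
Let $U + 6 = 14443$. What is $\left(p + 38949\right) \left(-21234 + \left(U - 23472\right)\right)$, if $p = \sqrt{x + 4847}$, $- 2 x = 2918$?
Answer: $-1178947281 - 665918 \sqrt{7} \approx -1.1807 \cdot 10^{9}$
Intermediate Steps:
$U = 14437$ ($U = -6 + 14443 = 14437$)
$x = -1459$ ($x = \left(- \frac{1}{2}\right) 2918 = -1459$)
$p = 22 \sqrt{7}$ ($p = \sqrt{-1459 + 4847} = \sqrt{3388} = 22 \sqrt{7} \approx 58.207$)
$\left(p + 38949\right) \left(-21234 + \left(U - 23472\right)\right) = \left(22 \sqrt{7} + 38949\right) \left(-21234 + \left(14437 - 23472\right)\right) = \left(38949 + 22 \sqrt{7}\right) \left(-21234 - 9035\right) = \left(38949 + 22 \sqrt{7}\right) \left(-30269\right) = -1178947281 - 665918 \sqrt{7}$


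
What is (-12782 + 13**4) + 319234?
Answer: 335013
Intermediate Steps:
(-12782 + 13**4) + 319234 = (-12782 + 28561) + 319234 = 15779 + 319234 = 335013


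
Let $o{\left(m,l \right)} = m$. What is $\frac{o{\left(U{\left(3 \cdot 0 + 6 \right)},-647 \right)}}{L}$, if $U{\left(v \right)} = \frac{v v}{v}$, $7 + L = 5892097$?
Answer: $\frac{1}{982015} \approx 1.0183 \cdot 10^{-6}$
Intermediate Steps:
$L = 5892090$ ($L = -7 + 5892097 = 5892090$)
$U{\left(v \right)} = v$ ($U{\left(v \right)} = \frac{v^{2}}{v} = v$)
$\frac{o{\left(U{\left(3 \cdot 0 + 6 \right)},-647 \right)}}{L} = \frac{3 \cdot 0 + 6}{5892090} = \left(0 + 6\right) \frac{1}{5892090} = 6 \cdot \frac{1}{5892090} = \frac{1}{982015}$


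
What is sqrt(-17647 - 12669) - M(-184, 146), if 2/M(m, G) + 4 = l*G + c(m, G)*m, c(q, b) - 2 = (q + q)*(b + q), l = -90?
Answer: 1/1293284 + 2*I*sqrt(7579) ≈ 7.7323e-7 + 174.11*I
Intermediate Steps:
c(q, b) = 2 + 2*q*(b + q) (c(q, b) = 2 + (q + q)*(b + q) = 2 + (2*q)*(b + q) = 2 + 2*q*(b + q))
M(m, G) = 2/(-4 - 90*G + m*(2 + 2*m**2 + 2*G*m)) (M(m, G) = 2/(-4 + (-90*G + (2 + 2*m**2 + 2*G*m)*m)) = 2/(-4 + (-90*G + m*(2 + 2*m**2 + 2*G*m))) = 2/(-4 - 90*G + m*(2 + 2*m**2 + 2*G*m)))
sqrt(-17647 - 12669) - M(-184, 146) = sqrt(-17647 - 12669) - 1/(-2 - 45*146 - 184*(1 + (-184)**2 + 146*(-184))) = sqrt(-30316) - 1/(-2 - 6570 - 184*(1 + 33856 - 26864)) = 2*I*sqrt(7579) - 1/(-2 - 6570 - 184*6993) = 2*I*sqrt(7579) - 1/(-2 - 6570 - 1286712) = 2*I*sqrt(7579) - 1/(-1293284) = 2*I*sqrt(7579) - 1*(-1/1293284) = 2*I*sqrt(7579) + 1/1293284 = 1/1293284 + 2*I*sqrt(7579)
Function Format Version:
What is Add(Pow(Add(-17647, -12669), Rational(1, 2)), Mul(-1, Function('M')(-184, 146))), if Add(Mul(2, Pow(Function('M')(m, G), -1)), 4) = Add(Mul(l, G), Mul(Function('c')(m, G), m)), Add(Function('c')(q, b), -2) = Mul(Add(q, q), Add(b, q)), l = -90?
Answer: Add(Rational(1, 1293284), Mul(2, I, Pow(7579, Rational(1, 2)))) ≈ Add(7.7323e-7, Mul(174.11, I))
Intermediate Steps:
Function('c')(q, b) = Add(2, Mul(2, q, Add(b, q))) (Function('c')(q, b) = Add(2, Mul(Add(q, q), Add(b, q))) = Add(2, Mul(Mul(2, q), Add(b, q))) = Add(2, Mul(2, q, Add(b, q))))
Function('M')(m, G) = Mul(2, Pow(Add(-4, Mul(-90, G), Mul(m, Add(2, Mul(2, Pow(m, 2)), Mul(2, G, m)))), -1)) (Function('M')(m, G) = Mul(2, Pow(Add(-4, Add(Mul(-90, G), Mul(Add(2, Mul(2, Pow(m, 2)), Mul(2, G, m)), m))), -1)) = Mul(2, Pow(Add(-4, Add(Mul(-90, G), Mul(m, Add(2, Mul(2, Pow(m, 2)), Mul(2, G, m))))), -1)) = Mul(2, Pow(Add(-4, Mul(-90, G), Mul(m, Add(2, Mul(2, Pow(m, 2)), Mul(2, G, m)))), -1)))
Add(Pow(Add(-17647, -12669), Rational(1, 2)), Mul(-1, Function('M')(-184, 146))) = Add(Pow(Add(-17647, -12669), Rational(1, 2)), Mul(-1, Pow(Add(-2, Mul(-45, 146), Mul(-184, Add(1, Pow(-184, 2), Mul(146, -184)))), -1))) = Add(Pow(-30316, Rational(1, 2)), Mul(-1, Pow(Add(-2, -6570, Mul(-184, Add(1, 33856, -26864))), -1))) = Add(Mul(2, I, Pow(7579, Rational(1, 2))), Mul(-1, Pow(Add(-2, -6570, Mul(-184, 6993)), -1))) = Add(Mul(2, I, Pow(7579, Rational(1, 2))), Mul(-1, Pow(Add(-2, -6570, -1286712), -1))) = Add(Mul(2, I, Pow(7579, Rational(1, 2))), Mul(-1, Pow(-1293284, -1))) = Add(Mul(2, I, Pow(7579, Rational(1, 2))), Mul(-1, Rational(-1, 1293284))) = Add(Mul(2, I, Pow(7579, Rational(1, 2))), Rational(1, 1293284)) = Add(Rational(1, 1293284), Mul(2, I, Pow(7579, Rational(1, 2))))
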